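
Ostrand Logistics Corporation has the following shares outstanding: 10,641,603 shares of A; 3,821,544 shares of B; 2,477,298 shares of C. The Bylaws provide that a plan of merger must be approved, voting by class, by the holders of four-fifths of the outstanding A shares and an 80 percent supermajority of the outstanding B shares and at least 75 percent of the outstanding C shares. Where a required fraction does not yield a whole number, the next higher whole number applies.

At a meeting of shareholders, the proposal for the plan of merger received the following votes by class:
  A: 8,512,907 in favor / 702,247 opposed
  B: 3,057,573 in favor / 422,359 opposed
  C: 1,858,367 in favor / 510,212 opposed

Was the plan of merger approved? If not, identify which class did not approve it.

A: 4/5 of 10641603 = 8513282.40, rounded up to 8513283; 8,513,283 required, 8,512,907 in favor — not approved.
B: 4/5 of 3821544 = 3057235.20, rounded up to 3057236; 3,057,236 required, 3,057,573 in favor — approved.
C: 3/4 of 2477298 = 1857973.50, rounded up to 1857974; 1,857,974 required, 1,858,367 in favor — approved.

Not approved — the A shares did not give the required vote.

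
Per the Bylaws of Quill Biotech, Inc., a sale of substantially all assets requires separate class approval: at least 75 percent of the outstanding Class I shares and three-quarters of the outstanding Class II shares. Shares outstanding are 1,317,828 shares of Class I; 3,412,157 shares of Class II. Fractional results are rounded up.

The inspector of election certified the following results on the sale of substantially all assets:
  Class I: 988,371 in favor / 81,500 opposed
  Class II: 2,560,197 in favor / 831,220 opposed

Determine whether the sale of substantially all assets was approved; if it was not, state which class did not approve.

Approved — every class gave the required vote.

Class I: 3/4 of 1317828 = 988371; 988,371 required, 988,371 in favor — approved.
Class II: 3/4 of 3412157 = 2559117.75, rounded up to 2559118; 2,559,118 required, 2,560,197 in favor — approved.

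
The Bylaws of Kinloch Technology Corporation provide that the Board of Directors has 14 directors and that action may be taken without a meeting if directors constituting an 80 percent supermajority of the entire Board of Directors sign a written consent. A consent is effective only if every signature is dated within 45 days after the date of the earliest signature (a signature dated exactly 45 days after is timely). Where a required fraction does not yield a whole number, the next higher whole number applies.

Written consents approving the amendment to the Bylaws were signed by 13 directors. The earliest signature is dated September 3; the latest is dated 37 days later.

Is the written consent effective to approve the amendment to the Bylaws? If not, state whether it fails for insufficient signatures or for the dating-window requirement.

Signatures required: an 80 percent supermajority of 14 — 4/5 of 14 = 11.20, rounded up to 12, so 12 needed; 13 signed. Sufficient.
Dating window: the latest signature is 37 days after the earliest; the limit is 45 days. Within the window.

Effective — both the signature and dating-window requirements are satisfied.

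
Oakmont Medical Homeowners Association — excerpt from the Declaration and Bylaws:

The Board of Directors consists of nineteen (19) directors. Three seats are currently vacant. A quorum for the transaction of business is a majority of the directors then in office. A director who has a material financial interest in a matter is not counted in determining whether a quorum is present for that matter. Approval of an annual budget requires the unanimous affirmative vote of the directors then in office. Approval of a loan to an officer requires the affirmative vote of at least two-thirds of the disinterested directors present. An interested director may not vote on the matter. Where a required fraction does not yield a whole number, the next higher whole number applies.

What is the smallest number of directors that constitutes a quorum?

A majority of 16 is 9.

9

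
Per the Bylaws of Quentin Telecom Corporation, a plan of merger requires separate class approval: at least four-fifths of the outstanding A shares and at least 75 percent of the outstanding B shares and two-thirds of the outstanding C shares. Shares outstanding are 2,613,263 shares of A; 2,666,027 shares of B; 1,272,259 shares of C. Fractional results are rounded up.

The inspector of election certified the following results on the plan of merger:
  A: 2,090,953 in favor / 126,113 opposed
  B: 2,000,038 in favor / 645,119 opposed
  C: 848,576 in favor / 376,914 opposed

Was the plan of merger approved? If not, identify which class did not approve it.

A: 4/5 of 2613263 = 2090610.40, rounded up to 2090611; 2,090,611 required, 2,090,953 in favor — approved.
B: 3/4 of 2666027 = 1999520.25, rounded up to 1999521; 1,999,521 required, 2,000,038 in favor — approved.
C: 2/3 of 1272259 = 848172.67, rounded up to 848173; 848,173 required, 848,576 in favor — approved.

Approved — every class gave the required vote.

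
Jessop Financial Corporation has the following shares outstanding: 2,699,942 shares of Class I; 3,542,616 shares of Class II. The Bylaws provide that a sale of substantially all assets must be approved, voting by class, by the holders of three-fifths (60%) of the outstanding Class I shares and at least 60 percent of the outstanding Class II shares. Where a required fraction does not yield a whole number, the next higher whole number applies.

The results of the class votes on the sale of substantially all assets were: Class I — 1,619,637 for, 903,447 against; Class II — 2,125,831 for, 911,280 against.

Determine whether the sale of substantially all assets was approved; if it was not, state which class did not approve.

Not approved — the Class I shares did not give the required vote.

Class I: 3/5 of 2699942 = 1619965.20, rounded up to 1619966; 1,619,966 required, 1,619,637 in favor — not approved.
Class II: 3/5 of 3542616 = 2125569.60, rounded up to 2125570; 2,125,570 required, 2,125,831 in favor — approved.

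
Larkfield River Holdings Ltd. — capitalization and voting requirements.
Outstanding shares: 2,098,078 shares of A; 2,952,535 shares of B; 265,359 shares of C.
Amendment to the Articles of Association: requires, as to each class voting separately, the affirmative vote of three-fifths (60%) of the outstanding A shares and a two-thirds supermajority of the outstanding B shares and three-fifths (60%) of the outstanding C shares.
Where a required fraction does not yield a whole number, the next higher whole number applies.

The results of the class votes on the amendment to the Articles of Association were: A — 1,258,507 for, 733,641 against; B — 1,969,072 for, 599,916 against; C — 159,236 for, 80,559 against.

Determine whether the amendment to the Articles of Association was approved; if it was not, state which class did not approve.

A: 3/5 of 2098078 = 1258846.80, rounded up to 1258847; 1,258,847 required, 1,258,507 in favor — not approved.
B: 2/3 of 2952535 = 1968356.67, rounded up to 1968357; 1,968,357 required, 1,969,072 in favor — approved.
C: 3/5 of 265359 = 159215.40, rounded up to 159216; 159,216 required, 159,236 in favor — approved.

Not approved — the A shares did not give the required vote.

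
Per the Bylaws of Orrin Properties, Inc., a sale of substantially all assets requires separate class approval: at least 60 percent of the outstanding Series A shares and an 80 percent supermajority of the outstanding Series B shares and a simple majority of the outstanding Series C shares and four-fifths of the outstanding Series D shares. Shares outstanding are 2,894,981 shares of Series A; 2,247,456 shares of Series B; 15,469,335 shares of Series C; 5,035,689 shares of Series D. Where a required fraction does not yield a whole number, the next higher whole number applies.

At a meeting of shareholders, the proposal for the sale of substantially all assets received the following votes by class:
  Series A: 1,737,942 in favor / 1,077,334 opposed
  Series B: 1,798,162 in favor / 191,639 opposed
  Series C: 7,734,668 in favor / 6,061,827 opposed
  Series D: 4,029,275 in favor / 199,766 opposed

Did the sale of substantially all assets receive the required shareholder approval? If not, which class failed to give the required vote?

Approved — every class gave the required vote.

Series A: 3/5 of 2894981 = 1736988.60, rounded up to 1736989; 1,736,989 required, 1,737,942 in favor — approved.
Series B: 4/5 of 2247456 = 1797964.80, rounded up to 1797965; 1,797,965 required, 1,798,162 in favor — approved.
Series C: a majority of 15469335 is 7734668; 7,734,668 required, 7,734,668 in favor — approved.
Series D: 4/5 of 5035689 = 4028551.20, rounded up to 4028552; 4,028,552 required, 4,029,275 in favor — approved.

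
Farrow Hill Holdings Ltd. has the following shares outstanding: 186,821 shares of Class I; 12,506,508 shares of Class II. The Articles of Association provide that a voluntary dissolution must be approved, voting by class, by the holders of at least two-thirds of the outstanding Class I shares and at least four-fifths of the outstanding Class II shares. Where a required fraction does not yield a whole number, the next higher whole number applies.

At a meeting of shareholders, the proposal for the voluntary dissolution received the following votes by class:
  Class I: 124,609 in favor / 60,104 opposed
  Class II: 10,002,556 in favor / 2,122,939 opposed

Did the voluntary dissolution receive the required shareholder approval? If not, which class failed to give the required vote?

Not approved — the Class II shares did not give the required vote.

Class I: 2/3 of 186821 = 124547.33, rounded up to 124548; 124,548 required, 124,609 in favor — approved.
Class II: 4/5 of 12506508 = 10005206.40, rounded up to 10005207; 10,005,207 required, 10,002,556 in favor — not approved.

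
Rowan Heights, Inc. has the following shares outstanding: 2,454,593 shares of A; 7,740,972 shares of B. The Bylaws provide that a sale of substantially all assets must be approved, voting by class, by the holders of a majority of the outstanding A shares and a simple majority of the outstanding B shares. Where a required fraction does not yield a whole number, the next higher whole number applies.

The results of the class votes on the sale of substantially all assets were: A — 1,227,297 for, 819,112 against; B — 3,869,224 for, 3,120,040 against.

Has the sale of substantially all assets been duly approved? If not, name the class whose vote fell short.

A: a majority of 2454593 is 1227297; 1,227,297 required, 1,227,297 in favor — approved.
B: a majority of 7740972 is 3870487; 3,870,487 required, 3,869,224 in favor — not approved.

Not approved — the B shares did not give the required vote.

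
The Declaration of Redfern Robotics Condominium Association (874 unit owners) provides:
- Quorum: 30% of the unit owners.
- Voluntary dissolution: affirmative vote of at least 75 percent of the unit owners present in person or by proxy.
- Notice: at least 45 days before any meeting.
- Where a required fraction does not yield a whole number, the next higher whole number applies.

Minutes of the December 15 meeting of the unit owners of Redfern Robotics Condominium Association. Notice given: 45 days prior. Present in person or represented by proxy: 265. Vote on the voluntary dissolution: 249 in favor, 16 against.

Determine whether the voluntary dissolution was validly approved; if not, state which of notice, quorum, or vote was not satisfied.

Notice: 45 days given; 45 required. Satisfied.
Quorum: 30% of 874 = 262.20, rounded up to 263; 265 present. Satisfied.
Vote: requires three-fourths of those present (265); 3/4 of 265 = 198.75, rounded up to 199, so 199 needed; 249 in favor. Satisfied.

Valid — all requirements satisfied.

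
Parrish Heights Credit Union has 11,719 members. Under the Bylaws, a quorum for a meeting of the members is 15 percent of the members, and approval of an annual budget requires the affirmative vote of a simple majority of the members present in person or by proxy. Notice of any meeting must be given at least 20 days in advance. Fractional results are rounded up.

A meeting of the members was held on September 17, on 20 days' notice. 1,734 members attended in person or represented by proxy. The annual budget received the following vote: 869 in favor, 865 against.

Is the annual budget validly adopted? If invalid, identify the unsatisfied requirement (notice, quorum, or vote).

Notice: 20 days given; 20 required. Satisfied.
Quorum: 15% of 11,719 = 1,757.85, rounded up to 1,758; 1,734 present. Not satisfied.
Vote: requires a majority of those present (1,734); a majority of 1734 is 868, so 868 needed; 869 in favor. Satisfied.

Invalid — quorum requirement not satisfied.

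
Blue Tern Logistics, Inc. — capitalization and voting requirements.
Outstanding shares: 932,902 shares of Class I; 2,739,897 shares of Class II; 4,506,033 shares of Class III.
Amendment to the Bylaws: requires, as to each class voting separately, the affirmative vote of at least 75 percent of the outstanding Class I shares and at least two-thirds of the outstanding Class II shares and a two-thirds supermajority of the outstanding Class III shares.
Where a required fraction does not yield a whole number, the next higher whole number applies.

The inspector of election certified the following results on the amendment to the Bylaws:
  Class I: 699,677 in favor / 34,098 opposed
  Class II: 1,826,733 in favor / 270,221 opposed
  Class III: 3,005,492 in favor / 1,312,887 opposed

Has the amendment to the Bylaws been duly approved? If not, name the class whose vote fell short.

Class I: 3/4 of 932902 = 699676.50, rounded up to 699677; 699,677 required, 699,677 in favor — approved.
Class II: 2/3 of 2739897 = 1826598; 1,826,598 required, 1,826,733 in favor — approved.
Class III: 2/3 of 4506033 = 3004022; 3,004,022 required, 3,005,492 in favor — approved.

Approved — every class gave the required vote.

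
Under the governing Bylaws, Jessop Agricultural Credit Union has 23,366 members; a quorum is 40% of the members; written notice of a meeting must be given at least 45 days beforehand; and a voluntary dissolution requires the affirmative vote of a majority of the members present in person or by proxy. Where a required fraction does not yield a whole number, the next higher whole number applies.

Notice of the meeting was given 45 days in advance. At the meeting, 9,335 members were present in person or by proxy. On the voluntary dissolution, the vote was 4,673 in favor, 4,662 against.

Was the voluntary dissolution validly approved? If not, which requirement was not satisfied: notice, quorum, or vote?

Notice: 45 days given; 45 required. Satisfied.
Quorum: 40% of 23,366 = 9,346.40, rounded up to 9,347; 9,335 present. Not satisfied.
Vote: requires a majority of those present (9,335); a majority of 9335 is 4668, so 4,668 needed; 4,673 in favor. Satisfied.

Invalid — quorum requirement not satisfied.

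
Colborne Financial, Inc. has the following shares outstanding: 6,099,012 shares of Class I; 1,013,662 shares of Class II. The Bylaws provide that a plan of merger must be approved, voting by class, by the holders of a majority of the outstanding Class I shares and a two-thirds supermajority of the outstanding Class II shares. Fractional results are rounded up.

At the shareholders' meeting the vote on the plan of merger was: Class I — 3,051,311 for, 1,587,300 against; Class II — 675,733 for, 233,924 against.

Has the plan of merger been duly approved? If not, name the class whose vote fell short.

Class I: a majority of 6099012 is 3049507; 3,049,507 required, 3,051,311 in favor — approved.
Class II: 2/3 of 1013662 = 675774.67, rounded up to 675775; 675,775 required, 675,733 in favor — not approved.

Not approved — the Class II shares did not give the required vote.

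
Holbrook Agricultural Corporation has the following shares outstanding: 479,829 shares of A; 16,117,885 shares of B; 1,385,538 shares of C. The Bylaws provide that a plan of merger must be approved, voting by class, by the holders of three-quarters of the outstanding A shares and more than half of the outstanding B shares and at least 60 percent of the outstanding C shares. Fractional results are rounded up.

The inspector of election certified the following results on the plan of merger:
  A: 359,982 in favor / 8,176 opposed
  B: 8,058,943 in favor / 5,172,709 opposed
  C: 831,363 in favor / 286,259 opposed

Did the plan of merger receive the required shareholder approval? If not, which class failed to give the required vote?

A: 3/4 of 479829 = 359871.75, rounded up to 359872; 359,872 required, 359,982 in favor — approved.
B: a majority of 16117885 is 8058943; 8,058,943 required, 8,058,943 in favor — approved.
C: 3/5 of 1385538 = 831322.80, rounded up to 831323; 831,323 required, 831,363 in favor — approved.

Approved — every class gave the required vote.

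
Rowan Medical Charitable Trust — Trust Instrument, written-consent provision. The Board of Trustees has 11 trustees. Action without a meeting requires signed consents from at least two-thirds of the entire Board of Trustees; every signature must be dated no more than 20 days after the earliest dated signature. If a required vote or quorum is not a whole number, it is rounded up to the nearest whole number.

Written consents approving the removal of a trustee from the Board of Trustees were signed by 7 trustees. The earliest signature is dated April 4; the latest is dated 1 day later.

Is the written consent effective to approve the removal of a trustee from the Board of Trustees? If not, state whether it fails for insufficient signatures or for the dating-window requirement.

Signatures required: at least two-thirds of 11 — 2/3 of 11 = 7.33, rounded up to 8, so 8 needed; 7 signed. Insufficient.
Dating window: the latest signature is 1 day after the earliest; the limit is 20 days. Within the window.

Not effective — insufficient signatures.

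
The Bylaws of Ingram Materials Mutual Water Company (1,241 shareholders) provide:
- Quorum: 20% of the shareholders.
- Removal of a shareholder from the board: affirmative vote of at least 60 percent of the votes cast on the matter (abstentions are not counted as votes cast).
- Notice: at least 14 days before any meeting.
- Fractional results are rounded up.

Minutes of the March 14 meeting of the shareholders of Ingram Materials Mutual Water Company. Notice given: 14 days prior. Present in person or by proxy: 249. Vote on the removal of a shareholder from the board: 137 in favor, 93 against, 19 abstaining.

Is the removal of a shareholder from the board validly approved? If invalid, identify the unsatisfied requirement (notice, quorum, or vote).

Notice: 14 days given; 14 required. Satisfied.
Quorum: 20% of 1,241 = 248.20, rounded up to 249; 249 present. Satisfied.
Vote: requires three-fifths of the votes cast (249 − 19 abstaining = 230); 3/5 of 230 = 138, so 138 needed; 137 in favor. Not satisfied.

Invalid — vote requirement not satisfied.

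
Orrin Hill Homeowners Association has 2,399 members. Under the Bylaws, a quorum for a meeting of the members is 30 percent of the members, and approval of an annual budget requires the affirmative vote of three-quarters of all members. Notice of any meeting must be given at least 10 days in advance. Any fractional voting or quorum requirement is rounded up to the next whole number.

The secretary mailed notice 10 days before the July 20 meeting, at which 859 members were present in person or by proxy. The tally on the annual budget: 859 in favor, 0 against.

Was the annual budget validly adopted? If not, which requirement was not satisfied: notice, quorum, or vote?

Invalid — vote requirement not satisfied.

Notice: 10 days given; 10 required. Satisfied.
Quorum: 30% of 2,399 = 719.70, rounded up to 720; 859 present. Satisfied.
Vote: requires three-fourths of all members (2,399); 3/4 of 2399 = 1799.25, rounded up to 1800, so 1,800 needed; 859 in favor. Not satisfied.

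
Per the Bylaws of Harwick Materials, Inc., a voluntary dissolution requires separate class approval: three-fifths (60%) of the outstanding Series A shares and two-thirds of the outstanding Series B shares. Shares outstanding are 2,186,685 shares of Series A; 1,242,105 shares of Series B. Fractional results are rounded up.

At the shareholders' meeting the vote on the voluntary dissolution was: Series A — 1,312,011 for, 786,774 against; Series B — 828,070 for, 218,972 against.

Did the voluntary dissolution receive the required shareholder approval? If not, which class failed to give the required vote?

Series A: 3/5 of 2186685 = 1312011; 1,312,011 required, 1,312,011 in favor — approved.
Series B: 2/3 of 1242105 = 828070; 828,070 required, 828,070 in favor — approved.

Approved — every class gave the required vote.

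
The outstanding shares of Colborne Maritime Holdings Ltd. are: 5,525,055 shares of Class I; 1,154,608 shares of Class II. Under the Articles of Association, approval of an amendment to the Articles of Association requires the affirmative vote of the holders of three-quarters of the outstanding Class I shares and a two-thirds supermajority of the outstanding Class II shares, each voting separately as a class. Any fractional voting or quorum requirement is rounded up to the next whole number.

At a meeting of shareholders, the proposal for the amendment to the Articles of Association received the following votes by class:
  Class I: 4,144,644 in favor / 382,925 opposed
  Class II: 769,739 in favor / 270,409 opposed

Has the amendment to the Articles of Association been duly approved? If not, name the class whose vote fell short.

Approved — every class gave the required vote.

Class I: 3/4 of 5525055 = 4143791.25, rounded up to 4143792; 4,143,792 required, 4,144,644 in favor — approved.
Class II: 2/3 of 1154608 = 769738.67, rounded up to 769739; 769,739 required, 769,739 in favor — approved.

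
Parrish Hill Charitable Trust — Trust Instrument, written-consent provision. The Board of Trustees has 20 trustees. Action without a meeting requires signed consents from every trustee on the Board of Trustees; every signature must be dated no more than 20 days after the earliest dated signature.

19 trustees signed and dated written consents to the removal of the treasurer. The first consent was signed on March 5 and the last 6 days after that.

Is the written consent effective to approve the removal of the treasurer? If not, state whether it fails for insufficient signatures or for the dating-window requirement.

Signatures required: every one of 20 — unanimous means all 20, so 20 needed; 19 signed. Insufficient.
Dating window: the latest signature is 6 days after the earliest; the limit is 20 days. Within the window.

Not effective — insufficient signatures.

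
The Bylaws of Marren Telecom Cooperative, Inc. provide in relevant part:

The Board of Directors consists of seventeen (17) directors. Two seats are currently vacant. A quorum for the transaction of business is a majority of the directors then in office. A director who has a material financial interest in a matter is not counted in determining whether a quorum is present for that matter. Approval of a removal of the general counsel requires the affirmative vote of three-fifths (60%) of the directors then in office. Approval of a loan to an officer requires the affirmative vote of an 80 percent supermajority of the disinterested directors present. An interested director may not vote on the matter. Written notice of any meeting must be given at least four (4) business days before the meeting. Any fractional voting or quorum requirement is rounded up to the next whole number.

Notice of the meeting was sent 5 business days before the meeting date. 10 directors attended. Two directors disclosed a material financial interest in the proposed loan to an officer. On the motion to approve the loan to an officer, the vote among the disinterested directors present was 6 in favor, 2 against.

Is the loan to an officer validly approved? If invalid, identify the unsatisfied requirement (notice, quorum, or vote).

Notice: 5 business days given; 4 required (5 ≥ 4). Satisfied.
Quorum: 10 present, but the 2 interested directors do not count, leaving 8. Quorum is 8. Satisfied.
Vote: the loan to an officer requires four-fifths of the disinterested directors present (10 − 2 = 8). 4/5 of 8 = 6.40, rounded up to 7, so 7 affirmative votes are needed; 6 voted in favor. Not satisfied.

Invalid — vote requirement not satisfied.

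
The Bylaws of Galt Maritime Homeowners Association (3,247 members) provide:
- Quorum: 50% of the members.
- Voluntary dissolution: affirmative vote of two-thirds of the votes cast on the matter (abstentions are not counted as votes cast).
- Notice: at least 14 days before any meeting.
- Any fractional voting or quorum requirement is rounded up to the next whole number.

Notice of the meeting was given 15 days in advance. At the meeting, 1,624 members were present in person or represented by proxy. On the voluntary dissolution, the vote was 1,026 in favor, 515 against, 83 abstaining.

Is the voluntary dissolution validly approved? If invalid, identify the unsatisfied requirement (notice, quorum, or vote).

Invalid — vote requirement not satisfied.

Notice: 15 days given; 14 required. Satisfied.
Quorum: 50% of 3,247 = 1,623.50, rounded up to 1,624; 1,624 present. Satisfied.
Vote: requires two-thirds of the votes cast (1,624 − 83 abstaining = 1,541); 2/3 of 1541 = 1027.33, rounded up to 1028, so 1,028 needed; 1,026 in favor. Not satisfied.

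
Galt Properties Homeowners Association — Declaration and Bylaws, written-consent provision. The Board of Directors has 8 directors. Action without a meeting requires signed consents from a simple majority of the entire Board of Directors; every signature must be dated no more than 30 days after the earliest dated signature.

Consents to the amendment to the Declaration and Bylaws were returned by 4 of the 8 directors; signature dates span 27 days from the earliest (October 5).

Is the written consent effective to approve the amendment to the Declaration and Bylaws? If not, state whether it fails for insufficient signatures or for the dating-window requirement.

Not effective — insufficient signatures.

Signatures required: a simple majority of 8 — a majority of 8 is 5, so 5 needed; 4 signed. Insufficient.
Dating window: the latest signature is 27 days after the earliest; the limit is 30 days. Within the window.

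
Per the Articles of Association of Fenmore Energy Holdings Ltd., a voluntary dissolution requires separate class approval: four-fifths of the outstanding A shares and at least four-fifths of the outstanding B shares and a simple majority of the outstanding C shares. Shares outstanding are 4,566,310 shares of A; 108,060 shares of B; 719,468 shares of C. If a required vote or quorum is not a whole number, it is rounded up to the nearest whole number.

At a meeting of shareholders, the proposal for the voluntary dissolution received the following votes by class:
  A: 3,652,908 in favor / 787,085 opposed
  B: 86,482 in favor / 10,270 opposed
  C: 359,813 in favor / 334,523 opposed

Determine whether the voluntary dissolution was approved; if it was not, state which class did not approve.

A: 4/5 of 4566310 = 3653048; 3,653,048 required, 3,652,908 in favor — not approved.
B: 4/5 of 108060 = 86448; 86,448 required, 86,482 in favor — approved.
C: a majority of 719468 is 359735; 359,735 required, 359,813 in favor — approved.

Not approved — the A shares did not give the required vote.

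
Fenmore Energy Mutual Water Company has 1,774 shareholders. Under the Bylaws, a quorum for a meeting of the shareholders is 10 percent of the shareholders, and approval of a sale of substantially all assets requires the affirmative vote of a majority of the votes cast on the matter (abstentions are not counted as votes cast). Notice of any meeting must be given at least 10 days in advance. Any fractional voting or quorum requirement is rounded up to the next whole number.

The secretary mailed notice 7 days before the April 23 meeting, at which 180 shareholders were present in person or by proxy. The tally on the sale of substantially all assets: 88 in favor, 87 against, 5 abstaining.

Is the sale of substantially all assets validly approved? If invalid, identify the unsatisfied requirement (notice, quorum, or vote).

Invalid — notice requirement not satisfied.

Notice: 7 days given; 10 required. Not satisfied.
Quorum: 10% of 1,774 = 177.40, rounded up to 178; 180 present. Satisfied.
Vote: requires a majority of the votes cast (180 − 5 abstaining = 175); a majority of 175 is 88, so 88 needed; 88 in favor. Satisfied.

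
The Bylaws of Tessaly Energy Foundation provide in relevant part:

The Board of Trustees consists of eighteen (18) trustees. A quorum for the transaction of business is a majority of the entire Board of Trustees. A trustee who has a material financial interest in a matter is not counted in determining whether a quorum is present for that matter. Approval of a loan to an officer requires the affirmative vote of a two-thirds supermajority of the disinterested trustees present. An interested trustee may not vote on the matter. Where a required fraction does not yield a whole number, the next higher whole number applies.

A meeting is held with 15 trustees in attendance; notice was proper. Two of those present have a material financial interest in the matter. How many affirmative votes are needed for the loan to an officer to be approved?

9

The loan to an officer requires two-thirds of the disinterested trustees present (15 − 2 = 13).
2/3 of 13 = 8.67, rounded up to 9.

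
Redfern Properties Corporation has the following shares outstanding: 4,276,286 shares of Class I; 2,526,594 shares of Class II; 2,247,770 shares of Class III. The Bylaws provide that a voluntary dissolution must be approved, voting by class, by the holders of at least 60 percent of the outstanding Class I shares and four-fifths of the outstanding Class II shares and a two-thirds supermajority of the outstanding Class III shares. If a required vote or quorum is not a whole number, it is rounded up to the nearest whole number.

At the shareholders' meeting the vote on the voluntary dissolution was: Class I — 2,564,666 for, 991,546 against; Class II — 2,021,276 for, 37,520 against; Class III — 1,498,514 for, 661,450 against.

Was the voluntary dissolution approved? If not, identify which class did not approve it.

Not approved — the Class I shares did not give the required vote.

Class I: 3/5 of 4276286 = 2565771.60, rounded up to 2565772; 2,565,772 required, 2,564,666 in favor — not approved.
Class II: 4/5 of 2526594 = 2021275.20, rounded up to 2021276; 2,021,276 required, 2,021,276 in favor — approved.
Class III: 2/3 of 2247770 = 1498513.33, rounded up to 1498514; 1,498,514 required, 1,498,514 in favor — approved.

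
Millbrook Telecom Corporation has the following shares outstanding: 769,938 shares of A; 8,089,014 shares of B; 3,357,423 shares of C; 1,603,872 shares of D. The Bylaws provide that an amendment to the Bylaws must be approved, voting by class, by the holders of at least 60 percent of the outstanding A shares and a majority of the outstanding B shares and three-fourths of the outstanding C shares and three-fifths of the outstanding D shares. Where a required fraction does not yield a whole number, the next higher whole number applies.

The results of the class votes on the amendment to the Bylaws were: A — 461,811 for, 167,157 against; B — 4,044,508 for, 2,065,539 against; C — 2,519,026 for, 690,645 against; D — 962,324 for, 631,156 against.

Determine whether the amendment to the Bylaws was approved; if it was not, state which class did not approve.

Not approved — the A shares did not give the required vote.

A: 3/5 of 769938 = 461962.80, rounded up to 461963; 461,963 required, 461,811 in favor — not approved.
B: a majority of 8089014 is 4044508; 4,044,508 required, 4,044,508 in favor — approved.
C: 3/4 of 3357423 = 2518067.25, rounded up to 2518068; 2,518,068 required, 2,519,026 in favor — approved.
D: 3/5 of 1603872 = 962323.20, rounded up to 962324; 962,324 required, 962,324 in favor — approved.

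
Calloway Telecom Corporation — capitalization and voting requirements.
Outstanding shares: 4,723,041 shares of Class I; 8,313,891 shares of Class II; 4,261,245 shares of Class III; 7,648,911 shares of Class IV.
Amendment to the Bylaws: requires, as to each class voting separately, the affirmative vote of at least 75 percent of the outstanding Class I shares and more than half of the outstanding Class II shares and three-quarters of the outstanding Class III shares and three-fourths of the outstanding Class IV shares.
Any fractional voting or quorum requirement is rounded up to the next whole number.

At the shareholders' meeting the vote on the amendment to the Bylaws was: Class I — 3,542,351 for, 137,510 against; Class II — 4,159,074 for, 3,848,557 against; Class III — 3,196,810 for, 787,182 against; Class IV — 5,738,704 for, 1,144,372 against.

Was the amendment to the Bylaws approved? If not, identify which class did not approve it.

Approved — every class gave the required vote.

Class I: 3/4 of 4723041 = 3542280.75, rounded up to 3542281; 3,542,281 required, 3,542,351 in favor — approved.
Class II: a majority of 8313891 is 4156946; 4,156,946 required, 4,159,074 in favor — approved.
Class III: 3/4 of 4261245 = 3195933.75, rounded up to 3195934; 3,195,934 required, 3,196,810 in favor — approved.
Class IV: 3/4 of 7648911 = 5736683.25, rounded up to 5736684; 5,736,684 required, 5,738,704 in favor — approved.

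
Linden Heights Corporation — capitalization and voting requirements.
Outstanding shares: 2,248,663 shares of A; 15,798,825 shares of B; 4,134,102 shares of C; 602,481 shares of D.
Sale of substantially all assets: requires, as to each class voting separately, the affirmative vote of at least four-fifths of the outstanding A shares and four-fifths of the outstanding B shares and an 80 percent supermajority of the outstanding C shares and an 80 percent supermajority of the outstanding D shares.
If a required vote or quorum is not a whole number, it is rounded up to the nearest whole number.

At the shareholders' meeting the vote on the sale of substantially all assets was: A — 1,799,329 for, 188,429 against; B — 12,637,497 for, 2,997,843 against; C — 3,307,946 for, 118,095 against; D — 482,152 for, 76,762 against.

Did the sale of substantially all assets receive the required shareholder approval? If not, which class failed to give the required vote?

A: 4/5 of 2248663 = 1798930.40, rounded up to 1798931; 1,798,931 required, 1,799,329 in favor — approved.
B: 4/5 of 15798825 = 12639060; 12,639,060 required, 12,637,497 in favor — not approved.
C: 4/5 of 4134102 = 3307281.60, rounded up to 3307282; 3,307,282 required, 3,307,946 in favor — approved.
D: 4/5 of 602481 = 481984.80, rounded up to 481985; 481,985 required, 482,152 in favor — approved.

Not approved — the B shares did not give the required vote.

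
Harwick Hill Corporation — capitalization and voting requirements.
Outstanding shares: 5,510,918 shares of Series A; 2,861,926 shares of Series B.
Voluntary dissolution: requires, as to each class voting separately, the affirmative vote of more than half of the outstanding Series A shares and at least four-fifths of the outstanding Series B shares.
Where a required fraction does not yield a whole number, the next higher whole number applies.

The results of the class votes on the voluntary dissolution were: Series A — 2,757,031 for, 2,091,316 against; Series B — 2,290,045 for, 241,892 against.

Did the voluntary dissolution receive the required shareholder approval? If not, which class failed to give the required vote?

Series A: a majority of 5510918 is 2755460; 2,755,460 required, 2,757,031 in favor — approved.
Series B: 4/5 of 2861926 = 2289540.80, rounded up to 2289541; 2,289,541 required, 2,290,045 in favor — approved.

Approved — every class gave the required vote.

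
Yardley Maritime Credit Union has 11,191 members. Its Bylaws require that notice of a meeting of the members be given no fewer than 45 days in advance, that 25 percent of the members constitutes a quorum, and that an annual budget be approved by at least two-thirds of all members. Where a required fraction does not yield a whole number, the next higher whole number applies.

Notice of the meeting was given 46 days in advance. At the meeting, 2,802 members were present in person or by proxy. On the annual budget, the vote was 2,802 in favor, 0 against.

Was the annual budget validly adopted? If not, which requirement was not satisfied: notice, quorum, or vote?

Notice: 46 days given; 45 required. Satisfied.
Quorum: 25% of 11,191 = 2,797.75, rounded up to 2,798; 2,802 present. Satisfied.
Vote: requires two-thirds of all members (11,191); 2/3 of 11191 = 7460.67, rounded up to 7461, so 7,461 needed; 2,802 in favor. Not satisfied.

Invalid — vote requirement not satisfied.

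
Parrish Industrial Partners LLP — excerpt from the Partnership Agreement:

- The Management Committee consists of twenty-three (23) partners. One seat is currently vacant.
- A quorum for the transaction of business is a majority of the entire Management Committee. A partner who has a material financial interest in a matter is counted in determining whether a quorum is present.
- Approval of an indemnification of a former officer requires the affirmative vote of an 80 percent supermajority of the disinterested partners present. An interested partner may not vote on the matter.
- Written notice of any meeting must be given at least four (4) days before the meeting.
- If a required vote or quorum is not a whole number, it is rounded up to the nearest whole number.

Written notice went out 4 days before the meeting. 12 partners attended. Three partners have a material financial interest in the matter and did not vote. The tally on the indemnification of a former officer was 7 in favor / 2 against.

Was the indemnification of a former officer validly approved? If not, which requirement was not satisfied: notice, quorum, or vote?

Notice: 4 days given; 4 required (4 ≥ 4). Satisfied.
Quorum: 12 present (interested partners count toward quorum); quorum is 12. Satisfied.
Vote: the indemnification of a former officer requires four-fifths of the disinterested partners present (12 − 3 = 9). 4/5 of 9 = 7.20, rounded up to 8, so 8 affirmative votes are needed; 7 voted in favor. Not satisfied.

Invalid — vote requirement not satisfied.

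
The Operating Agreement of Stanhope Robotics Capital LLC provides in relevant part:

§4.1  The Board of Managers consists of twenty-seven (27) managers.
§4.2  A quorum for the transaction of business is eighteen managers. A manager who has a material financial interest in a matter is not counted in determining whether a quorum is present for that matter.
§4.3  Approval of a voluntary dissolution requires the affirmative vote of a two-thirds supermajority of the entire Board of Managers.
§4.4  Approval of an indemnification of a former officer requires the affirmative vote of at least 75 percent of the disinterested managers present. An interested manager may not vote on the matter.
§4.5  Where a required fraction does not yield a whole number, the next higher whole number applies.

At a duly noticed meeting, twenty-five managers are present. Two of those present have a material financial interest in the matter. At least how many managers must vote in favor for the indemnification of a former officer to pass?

The indemnification of a former officer requires three-fourths of the disinterested managers present (25 − 2 = 23).
3/4 of 23 = 17.25, rounded up to 18.

18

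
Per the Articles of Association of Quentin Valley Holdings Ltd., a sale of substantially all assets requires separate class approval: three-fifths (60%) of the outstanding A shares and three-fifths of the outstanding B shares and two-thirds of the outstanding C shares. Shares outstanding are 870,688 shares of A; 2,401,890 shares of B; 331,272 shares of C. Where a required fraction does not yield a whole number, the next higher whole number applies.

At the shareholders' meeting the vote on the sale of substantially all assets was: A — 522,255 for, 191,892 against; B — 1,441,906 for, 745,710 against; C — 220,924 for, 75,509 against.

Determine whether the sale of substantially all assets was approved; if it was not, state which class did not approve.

Not approved — the A shares did not give the required vote.

A: 3/5 of 870688 = 522412.80, rounded up to 522413; 522,413 required, 522,255 in favor — not approved.
B: 3/5 of 2401890 = 1441134; 1,441,134 required, 1,441,906 in favor — approved.
C: 2/3 of 331272 = 220848; 220,848 required, 220,924 in favor — approved.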